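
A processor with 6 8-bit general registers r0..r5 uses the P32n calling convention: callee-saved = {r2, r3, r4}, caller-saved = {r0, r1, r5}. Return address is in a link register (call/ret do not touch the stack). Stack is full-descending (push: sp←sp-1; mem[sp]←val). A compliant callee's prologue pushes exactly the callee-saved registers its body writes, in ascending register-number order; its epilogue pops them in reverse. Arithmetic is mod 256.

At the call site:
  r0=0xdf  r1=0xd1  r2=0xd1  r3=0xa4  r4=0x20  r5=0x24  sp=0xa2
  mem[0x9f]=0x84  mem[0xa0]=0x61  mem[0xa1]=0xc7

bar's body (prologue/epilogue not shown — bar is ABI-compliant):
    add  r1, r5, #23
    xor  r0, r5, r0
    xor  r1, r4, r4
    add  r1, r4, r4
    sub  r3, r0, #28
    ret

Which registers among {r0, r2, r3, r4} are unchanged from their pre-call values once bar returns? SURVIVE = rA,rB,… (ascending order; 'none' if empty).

SURVIVE = r2,r3,r4

prologue: push r3 -> mem[0xa1]=0xa4, sp=0xa1
body[0] add  r1, r5, #23 -> r1=0x3b
body[1] xor  r0, r5, r0 -> r0=0xfb
body[2] xor  r1, r4, r4 -> r1=0x00
body[3] add  r1, r4, r4 -> r1=0x40
body[4] sub  r3, r0, #28 -> r3=0xdf
epilogue: pop r3=0xa4, sp=0xa2
r0: caller-saved, written=True
r2: callee-saved, written=False
r3: callee-saved, written=True
r4: callee-saved, written=False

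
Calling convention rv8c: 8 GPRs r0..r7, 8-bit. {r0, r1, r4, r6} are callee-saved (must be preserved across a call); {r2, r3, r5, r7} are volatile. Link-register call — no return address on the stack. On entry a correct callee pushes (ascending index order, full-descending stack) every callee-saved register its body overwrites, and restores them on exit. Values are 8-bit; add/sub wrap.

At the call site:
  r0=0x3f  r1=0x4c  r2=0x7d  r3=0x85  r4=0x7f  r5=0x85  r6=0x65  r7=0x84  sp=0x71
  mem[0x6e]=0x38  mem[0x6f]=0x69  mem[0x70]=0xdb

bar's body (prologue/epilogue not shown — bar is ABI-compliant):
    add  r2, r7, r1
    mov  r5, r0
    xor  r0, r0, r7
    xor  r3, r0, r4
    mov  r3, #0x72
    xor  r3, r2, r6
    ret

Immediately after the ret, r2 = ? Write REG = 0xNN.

REG = 0xd0

prologue: push r0 → mem[0x70]=0x3f, sp=0x70
body[0] add  r2, r7, r1 → r2=0xd0
body[1] mov  r5, r0 → r5=0x3f
body[2] xor  r0, r0, r7 → r0=0xbb
body[3] xor  r3, r0, r4 → r3=0xc4
body[4] mov  r3, #0x72 → r3=0x72
body[5] xor  r3, r2, r6 → r3=0xb5
epilogue: pop r0=0x3f, sp=0x71
r2 is caller-saved → body value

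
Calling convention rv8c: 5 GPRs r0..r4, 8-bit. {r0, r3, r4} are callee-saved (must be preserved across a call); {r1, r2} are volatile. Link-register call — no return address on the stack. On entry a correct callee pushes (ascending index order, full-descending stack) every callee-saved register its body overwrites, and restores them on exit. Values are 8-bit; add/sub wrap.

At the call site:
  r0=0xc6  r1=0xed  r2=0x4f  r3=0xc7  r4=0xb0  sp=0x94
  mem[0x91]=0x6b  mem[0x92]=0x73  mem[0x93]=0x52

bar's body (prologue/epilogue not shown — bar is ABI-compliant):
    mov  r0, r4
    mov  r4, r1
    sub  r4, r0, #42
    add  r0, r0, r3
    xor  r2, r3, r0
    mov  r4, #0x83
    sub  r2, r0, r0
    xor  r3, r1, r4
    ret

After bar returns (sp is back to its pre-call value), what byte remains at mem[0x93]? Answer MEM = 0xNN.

prologue: push r0 -> mem[0x93]=0xc6, sp=0x93
prologue: push r3 -> mem[0x92]=0xc7, sp=0x92
prologue: push r4 -> mem[0x91]=0xb0, sp=0x91
body[0] mov  r0, r4 -> r0=0xb0
body[1] mov  r4, r1 -> r4=0xed
body[2] sub  r4, r0, #42 -> r4=0x86
body[3] add  r0, r0, r3 -> r0=0x77
body[4] xor  r2, r3, r0 -> r2=0xb0
body[5] mov  r4, #0x83 -> r4=0x83
body[6] sub  r2, r0, r0 -> r2=0x00
body[7] xor  r3, r1, r4 -> r3=0x6e
epilogue: pop r4=0xb0, sp=0x92
epilogue: pop r3=0xc7, sp=0x93
epilogue: pop r0=0xc6, sp=0x94
prologue pushed ['r0', 'r3', 'r4'] at ['0x93', '0x92', '0x91']

MEM = 0xc6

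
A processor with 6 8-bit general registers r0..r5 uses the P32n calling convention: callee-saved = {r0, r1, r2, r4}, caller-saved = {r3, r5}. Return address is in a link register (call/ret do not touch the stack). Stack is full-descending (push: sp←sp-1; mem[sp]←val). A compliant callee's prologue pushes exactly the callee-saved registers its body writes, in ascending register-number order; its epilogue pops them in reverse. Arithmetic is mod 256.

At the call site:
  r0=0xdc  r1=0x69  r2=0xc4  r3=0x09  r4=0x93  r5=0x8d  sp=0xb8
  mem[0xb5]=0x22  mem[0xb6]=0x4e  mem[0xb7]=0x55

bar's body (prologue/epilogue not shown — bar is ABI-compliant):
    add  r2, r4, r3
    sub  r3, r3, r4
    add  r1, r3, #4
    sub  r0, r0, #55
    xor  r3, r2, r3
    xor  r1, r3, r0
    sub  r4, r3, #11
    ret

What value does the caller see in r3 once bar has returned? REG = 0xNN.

REG = 0xea

prologue: push r0 -> mem[0xb7]=0xdc, sp=0xb7
prologue: push r1 -> mem[0xb6]=0x69, sp=0xb6
prologue: push r2 -> mem[0xb5]=0xc4, sp=0xb5
prologue: push r4 -> mem[0xb4]=0x93, sp=0xb4
body[0] add  r2, r4, r3 -> r2=0x9c
body[1] sub  r3, r3, r4 -> r3=0x76
body[2] add  r1, r3, #4 -> r1=0x7a
body[3] sub  r0, r0, #55 -> r0=0xa5
body[4] xor  r3, r2, r3 -> r3=0xea
body[5] xor  r1, r3, r0 -> r1=0x4f
body[6] sub  r4, r3, #11 -> r4=0xdf
epilogue: pop r4=0x93, sp=0xb5
epilogue: pop r2=0xc4, sp=0xb6
epilogue: pop r1=0x69, sp=0xb7
epilogue: pop r0=0xdc, sp=0xb8
r3 is caller-saved -> body value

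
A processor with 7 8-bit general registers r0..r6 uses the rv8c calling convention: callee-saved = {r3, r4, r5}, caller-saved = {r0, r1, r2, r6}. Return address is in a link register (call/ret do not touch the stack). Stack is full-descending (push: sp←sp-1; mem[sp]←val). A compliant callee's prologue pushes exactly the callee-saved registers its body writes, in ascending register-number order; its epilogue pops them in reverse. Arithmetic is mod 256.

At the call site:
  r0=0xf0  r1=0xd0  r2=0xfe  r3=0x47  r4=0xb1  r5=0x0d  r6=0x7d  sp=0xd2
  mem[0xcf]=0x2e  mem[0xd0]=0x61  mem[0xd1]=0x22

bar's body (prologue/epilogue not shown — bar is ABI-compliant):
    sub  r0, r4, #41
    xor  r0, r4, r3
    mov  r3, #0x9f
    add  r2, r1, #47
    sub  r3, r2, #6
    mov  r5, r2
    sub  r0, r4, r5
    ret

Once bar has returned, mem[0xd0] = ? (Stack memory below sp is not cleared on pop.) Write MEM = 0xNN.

prologue: push r3 -> mem[0xd1]=0x47, sp=0xd1
prologue: push r5 -> mem[0xd0]=0x0d, sp=0xd0
body[0] sub  r0, r4, #41 -> r0=0x88
body[1] xor  r0, r4, r3 -> r0=0xf6
body[2] mov  r3, #0x9f -> r3=0x9f
body[3] add  r2, r1, #47 -> r2=0xff
body[4] sub  r3, r2, #6 -> r3=0xf9
body[5] mov  r5, r2 -> r5=0xff
body[6] sub  r0, r4, r5 -> r0=0xb2
epilogue: pop r5=0x0d, sp=0xd1
epilogue: pop r3=0x47, sp=0xd2
prologue pushed ['r3', 'r5'] at ['0xd1', '0xd0']

MEM = 0x0d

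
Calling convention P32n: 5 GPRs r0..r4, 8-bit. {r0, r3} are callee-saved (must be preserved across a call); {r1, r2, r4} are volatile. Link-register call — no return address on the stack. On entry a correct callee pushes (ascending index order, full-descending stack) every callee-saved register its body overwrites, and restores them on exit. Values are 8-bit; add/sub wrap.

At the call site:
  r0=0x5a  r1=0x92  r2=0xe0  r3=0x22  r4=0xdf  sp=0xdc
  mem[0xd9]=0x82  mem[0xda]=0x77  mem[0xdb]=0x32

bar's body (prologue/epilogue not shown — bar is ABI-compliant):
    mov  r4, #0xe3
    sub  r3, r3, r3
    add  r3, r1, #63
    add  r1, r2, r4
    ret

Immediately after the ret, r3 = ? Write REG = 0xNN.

REG = 0x22

prologue: push r3 -> mem[0xdb]=0x22, sp=0xdb
body[0] mov  r4, #0xe3 -> r4=0xe3
body[1] sub  r3, r3, r3 -> r3=0x00
body[2] add  r3, r1, #63 -> r3=0xd1
body[3] add  r1, r2, r4 -> r1=0xc3
epilogue: pop r3=0x22, sp=0xdc
r3 is callee-saved -> restored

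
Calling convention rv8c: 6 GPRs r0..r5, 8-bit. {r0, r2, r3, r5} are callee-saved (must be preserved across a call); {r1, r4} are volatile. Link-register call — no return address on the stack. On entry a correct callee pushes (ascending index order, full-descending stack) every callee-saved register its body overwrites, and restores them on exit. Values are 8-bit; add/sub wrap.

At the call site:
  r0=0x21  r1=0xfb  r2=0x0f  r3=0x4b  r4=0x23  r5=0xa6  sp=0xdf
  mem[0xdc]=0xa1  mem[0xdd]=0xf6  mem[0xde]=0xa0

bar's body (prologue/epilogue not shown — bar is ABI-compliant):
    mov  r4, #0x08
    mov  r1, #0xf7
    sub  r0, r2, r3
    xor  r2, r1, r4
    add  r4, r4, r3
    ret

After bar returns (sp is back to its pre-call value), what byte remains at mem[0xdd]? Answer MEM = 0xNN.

MEM = 0x0f

prologue: push r0 → mem[0xde]=0x21, sp=0xde
prologue: push r2 → mem[0xdd]=0x0f, sp=0xdd
body[0] mov  r4, #0x08 → r4=0x08
body[1] mov  r1, #0xf7 → r1=0xf7
body[2] sub  r0, r2, r3 → r0=0xc4
body[3] xor  r2, r1, r4 → r2=0xff
body[4] add  r4, r4, r3 → r4=0x53
epilogue: pop r2=0x0f, sp=0xde
epilogue: pop r0=0x21, sp=0xdf
prologue pushed ['r0', 'r2'] at ['0xde', '0xdd']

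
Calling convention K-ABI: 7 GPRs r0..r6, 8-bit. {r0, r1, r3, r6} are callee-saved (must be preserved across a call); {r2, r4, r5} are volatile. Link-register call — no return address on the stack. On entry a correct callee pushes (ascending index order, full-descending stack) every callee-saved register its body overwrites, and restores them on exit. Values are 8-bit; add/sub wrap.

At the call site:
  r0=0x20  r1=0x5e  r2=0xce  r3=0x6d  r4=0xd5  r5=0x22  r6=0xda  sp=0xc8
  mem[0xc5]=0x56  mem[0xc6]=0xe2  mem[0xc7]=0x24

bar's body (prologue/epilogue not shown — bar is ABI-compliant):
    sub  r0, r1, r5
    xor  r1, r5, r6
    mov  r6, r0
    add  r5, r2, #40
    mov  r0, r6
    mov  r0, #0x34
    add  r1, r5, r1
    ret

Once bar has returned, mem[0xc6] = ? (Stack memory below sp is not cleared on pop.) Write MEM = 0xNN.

MEM = 0x5e

prologue: push r0 → mem[0xc7]=0x20, sp=0xc7
prologue: push r1 → mem[0xc6]=0x5e, sp=0xc6
prologue: push r6 → mem[0xc5]=0xda, sp=0xc5
body[0] sub  r0, r1, r5 → r0=0x3c
body[1] xor  r1, r5, r6 → r1=0xf8
body[2] mov  r6, r0 → r6=0x3c
body[3] add  r5, r2, #40 → r5=0xf6
body[4] mov  r0, r6 → r0=0x3c
body[5] mov  r0, #0x34 → r0=0x34
body[6] add  r1, r5, r1 → r1=0xee
epilogue: pop r6=0xda, sp=0xc6
epilogue: pop r1=0x5e, sp=0xc7
epilogue: pop r0=0x20, sp=0xc8
prologue pushed ['r0', 'r1', 'r6'] at ['0xc7', '0xc6', '0xc5']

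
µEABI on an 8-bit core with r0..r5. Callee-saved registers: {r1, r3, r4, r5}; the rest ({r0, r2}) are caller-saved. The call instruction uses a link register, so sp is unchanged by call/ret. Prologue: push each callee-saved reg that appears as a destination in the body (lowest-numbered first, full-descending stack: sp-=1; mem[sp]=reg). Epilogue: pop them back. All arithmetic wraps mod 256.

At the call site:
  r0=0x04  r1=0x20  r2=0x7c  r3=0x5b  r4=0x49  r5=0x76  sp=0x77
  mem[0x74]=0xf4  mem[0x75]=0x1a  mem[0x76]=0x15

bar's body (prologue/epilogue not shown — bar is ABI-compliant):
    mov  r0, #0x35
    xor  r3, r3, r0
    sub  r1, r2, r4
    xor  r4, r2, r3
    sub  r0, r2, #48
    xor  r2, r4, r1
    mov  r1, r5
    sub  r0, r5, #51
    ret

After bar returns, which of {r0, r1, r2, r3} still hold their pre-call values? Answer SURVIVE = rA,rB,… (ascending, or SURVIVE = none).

prologue: push r1 -> mem[0x76]=0x20, sp=0x76
prologue: push r3 -> mem[0x75]=0x5b, sp=0x75
prologue: push r4 -> mem[0x74]=0x49, sp=0x74
body[0] mov  r0, #0x35 -> r0=0x35
body[1] xor  r3, r3, r0 -> r3=0x6e
body[2] sub  r1, r2, r4 -> r1=0x33
body[3] xor  r4, r2, r3 -> r4=0x12
body[4] sub  r0, r2, #48 -> r0=0x4c
body[5] xor  r2, r4, r1 -> r2=0x21
body[6] mov  r1, r5 -> r1=0x76
body[7] sub  r0, r5, #51 -> r0=0x43
epilogue: pop r4=0x49, sp=0x75
epilogue: pop r3=0x5b, sp=0x76
epilogue: pop r1=0x20, sp=0x77
r0: caller-saved, written=True
r1: callee-saved, written=True
r2: caller-saved, written=True
r3: callee-saved, written=True

SURVIVE = r1,r3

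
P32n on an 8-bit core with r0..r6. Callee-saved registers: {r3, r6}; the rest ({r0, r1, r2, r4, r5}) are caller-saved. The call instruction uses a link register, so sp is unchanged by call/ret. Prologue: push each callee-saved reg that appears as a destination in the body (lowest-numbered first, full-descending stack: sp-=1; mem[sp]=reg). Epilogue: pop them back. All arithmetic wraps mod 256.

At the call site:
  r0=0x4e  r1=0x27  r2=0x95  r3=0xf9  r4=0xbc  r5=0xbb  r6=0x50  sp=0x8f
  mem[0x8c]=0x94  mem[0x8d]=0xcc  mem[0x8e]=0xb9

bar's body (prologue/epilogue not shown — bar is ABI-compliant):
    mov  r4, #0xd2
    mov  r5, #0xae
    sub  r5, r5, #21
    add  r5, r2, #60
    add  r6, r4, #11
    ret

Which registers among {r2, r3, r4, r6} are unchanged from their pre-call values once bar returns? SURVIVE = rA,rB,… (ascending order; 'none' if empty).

SURVIVE = r2,r3,r6

prologue: push r6 → mem[0x8e]=0x50, sp=0x8e
body[0] mov  r4, #0xd2 → r4=0xd2
body[1] mov  r5, #0xae → r5=0xae
body[2] sub  r5, r5, #21 → r5=0x99
body[3] add  r5, r2, #60 → r5=0xd1
body[4] add  r6, r4, #11 → r6=0xdd
epilogue: pop r6=0x50, sp=0x8f
r2: caller-saved, written=False
r3: callee-saved, written=False
r4: caller-saved, written=True
r6: callee-saved, written=True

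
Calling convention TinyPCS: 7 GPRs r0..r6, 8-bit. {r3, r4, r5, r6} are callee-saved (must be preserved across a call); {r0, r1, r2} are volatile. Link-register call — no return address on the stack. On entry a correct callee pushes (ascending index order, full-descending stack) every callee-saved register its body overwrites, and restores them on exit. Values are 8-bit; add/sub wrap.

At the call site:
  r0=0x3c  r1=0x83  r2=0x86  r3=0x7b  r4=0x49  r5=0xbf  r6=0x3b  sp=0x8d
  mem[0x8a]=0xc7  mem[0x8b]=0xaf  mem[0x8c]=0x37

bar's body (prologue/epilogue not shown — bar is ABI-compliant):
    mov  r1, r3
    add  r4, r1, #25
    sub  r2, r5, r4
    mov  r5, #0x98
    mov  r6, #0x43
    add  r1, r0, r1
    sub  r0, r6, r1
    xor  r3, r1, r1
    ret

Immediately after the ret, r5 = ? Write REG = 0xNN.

prologue: push r3 → mem[0x8c]=0x7b, sp=0x8c
prologue: push r4 → mem[0x8b]=0x49, sp=0x8b
prologue: push r5 → mem[0x8a]=0xbf, sp=0x8a
prologue: push r6 → mem[0x89]=0x3b, sp=0x89
body[0] mov  r1, r3 → r1=0x7b
body[1] add  r4, r1, #25 → r4=0x94
body[2] sub  r2, r5, r4 → r2=0x2b
body[3] mov  r5, #0x98 → r5=0x98
body[4] mov  r6, #0x43 → r6=0x43
body[5] add  r1, r0, r1 → r1=0xb7
body[6] sub  r0, r6, r1 → r0=0x8c
body[7] xor  r3, r1, r1 → r3=0x00
epilogue: pop r6=0x3b, sp=0x8a
epilogue: pop r5=0xbf, sp=0x8b
epilogue: pop r4=0x49, sp=0x8c
epilogue: pop r3=0x7b, sp=0x8d
r5 is callee-saved → restored

REG = 0xbf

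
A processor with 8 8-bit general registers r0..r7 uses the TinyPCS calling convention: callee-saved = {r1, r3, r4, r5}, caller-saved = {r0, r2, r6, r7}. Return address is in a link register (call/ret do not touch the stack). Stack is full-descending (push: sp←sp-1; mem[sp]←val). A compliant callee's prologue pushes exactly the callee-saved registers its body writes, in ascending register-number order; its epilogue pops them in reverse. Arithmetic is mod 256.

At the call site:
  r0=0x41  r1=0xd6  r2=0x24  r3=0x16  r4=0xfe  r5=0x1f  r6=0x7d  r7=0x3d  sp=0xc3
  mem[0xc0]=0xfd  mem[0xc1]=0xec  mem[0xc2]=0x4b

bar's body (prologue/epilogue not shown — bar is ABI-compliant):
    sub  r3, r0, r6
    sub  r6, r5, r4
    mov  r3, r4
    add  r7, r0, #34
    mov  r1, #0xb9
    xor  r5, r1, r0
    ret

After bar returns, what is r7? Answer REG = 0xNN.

REG = 0x63

prologue: push r1 -> mem[0xc2]=0xd6, sp=0xc2
prologue: push r3 -> mem[0xc1]=0x16, sp=0xc1
prologue: push r5 -> mem[0xc0]=0x1f, sp=0xc0
body[0] sub  r3, r0, r6 -> r3=0xc4
body[1] sub  r6, r5, r4 -> r6=0x21
body[2] mov  r3, r4 -> r3=0xfe
body[3] add  r7, r0, #34 -> r7=0x63
body[4] mov  r1, #0xb9 -> r1=0xb9
body[5] xor  r5, r1, r0 -> r5=0xf8
epilogue: pop r5=0x1f, sp=0xc1
epilogue: pop r3=0x16, sp=0xc2
epilogue: pop r1=0xd6, sp=0xc3
r7 is caller-saved -> body value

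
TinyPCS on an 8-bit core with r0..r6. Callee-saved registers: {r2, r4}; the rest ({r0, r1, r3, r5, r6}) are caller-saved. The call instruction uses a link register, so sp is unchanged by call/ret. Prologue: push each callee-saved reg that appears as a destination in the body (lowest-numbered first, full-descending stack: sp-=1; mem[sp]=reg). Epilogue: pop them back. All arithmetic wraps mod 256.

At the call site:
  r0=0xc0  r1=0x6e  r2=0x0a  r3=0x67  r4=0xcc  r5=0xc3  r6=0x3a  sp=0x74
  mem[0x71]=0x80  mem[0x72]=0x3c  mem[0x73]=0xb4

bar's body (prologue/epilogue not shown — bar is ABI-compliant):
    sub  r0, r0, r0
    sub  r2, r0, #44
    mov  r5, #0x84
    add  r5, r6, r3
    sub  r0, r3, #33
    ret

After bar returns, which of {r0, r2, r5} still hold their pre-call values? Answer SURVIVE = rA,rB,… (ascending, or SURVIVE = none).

prologue: push r2 → mem[0x73]=0x0a, sp=0x73
body[0] sub  r0, r0, r0 → r0=0x00
body[1] sub  r2, r0, #44 → r2=0xd4
body[2] mov  r5, #0x84 → r5=0x84
body[3] add  r5, r6, r3 → r5=0xa1
body[4] sub  r0, r3, #33 → r0=0x46
epilogue: pop r2=0x0a, sp=0x74
r0: caller-saved, written=True
r2: callee-saved, written=True
r5: caller-saved, written=True

SURVIVE = r2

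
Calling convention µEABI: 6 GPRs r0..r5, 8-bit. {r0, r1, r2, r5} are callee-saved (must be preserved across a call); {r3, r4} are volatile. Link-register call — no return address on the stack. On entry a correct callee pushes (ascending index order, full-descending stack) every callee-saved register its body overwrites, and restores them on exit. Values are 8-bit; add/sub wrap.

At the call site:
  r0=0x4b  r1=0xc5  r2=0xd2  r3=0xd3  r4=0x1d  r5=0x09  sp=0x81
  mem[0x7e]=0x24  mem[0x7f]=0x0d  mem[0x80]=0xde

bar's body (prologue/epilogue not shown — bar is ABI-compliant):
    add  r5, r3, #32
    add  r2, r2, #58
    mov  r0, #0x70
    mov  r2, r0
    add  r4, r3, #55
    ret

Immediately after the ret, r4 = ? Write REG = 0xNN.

REG = 0x0a

prologue: push r0 -> mem[0x80]=0x4b, sp=0x80
prologue: push r2 -> mem[0x7f]=0xd2, sp=0x7f
prologue: push r5 -> mem[0x7e]=0x09, sp=0x7e
body[0] add  r5, r3, #32 -> r5=0xf3
body[1] add  r2, r2, #58 -> r2=0x0c
body[2] mov  r0, #0x70 -> r0=0x70
body[3] mov  r2, r0 -> r2=0x70
body[4] add  r4, r3, #55 -> r4=0x0a
epilogue: pop r5=0x09, sp=0x7f
epilogue: pop r2=0xd2, sp=0x80
epilogue: pop r0=0x4b, sp=0x81
r4 is caller-saved -> body value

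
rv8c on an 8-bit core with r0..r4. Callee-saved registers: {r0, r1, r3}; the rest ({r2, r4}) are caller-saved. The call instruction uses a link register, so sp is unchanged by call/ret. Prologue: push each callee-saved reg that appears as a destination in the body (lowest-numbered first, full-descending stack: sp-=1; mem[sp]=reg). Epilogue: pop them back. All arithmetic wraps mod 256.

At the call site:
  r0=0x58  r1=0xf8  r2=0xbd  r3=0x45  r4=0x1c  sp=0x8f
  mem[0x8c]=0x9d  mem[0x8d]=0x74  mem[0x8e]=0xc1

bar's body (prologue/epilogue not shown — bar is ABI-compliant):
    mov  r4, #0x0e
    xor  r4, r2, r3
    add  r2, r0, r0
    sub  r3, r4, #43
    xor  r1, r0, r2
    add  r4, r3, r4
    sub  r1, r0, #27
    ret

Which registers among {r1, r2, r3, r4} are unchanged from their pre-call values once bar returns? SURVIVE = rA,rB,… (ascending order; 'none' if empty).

prologue: push r1 -> mem[0x8e]=0xf8, sp=0x8e
prologue: push r3 -> mem[0x8d]=0x45, sp=0x8d
body[0] mov  r4, #0x0e -> r4=0x0e
body[1] xor  r4, r2, r3 -> r4=0xf8
body[2] add  r2, r0, r0 -> r2=0xb0
body[3] sub  r3, r4, #43 -> r3=0xcd
body[4] xor  r1, r0, r2 -> r1=0xe8
body[5] add  r4, r3, r4 -> r4=0xc5
body[6] sub  r1, r0, #27 -> r1=0x3d
epilogue: pop r3=0x45, sp=0x8e
epilogue: pop r1=0xf8, sp=0x8f
r1: callee-saved, written=True
r2: caller-saved, written=True
r3: callee-saved, written=True
r4: caller-saved, written=True

SURVIVE = r1,r3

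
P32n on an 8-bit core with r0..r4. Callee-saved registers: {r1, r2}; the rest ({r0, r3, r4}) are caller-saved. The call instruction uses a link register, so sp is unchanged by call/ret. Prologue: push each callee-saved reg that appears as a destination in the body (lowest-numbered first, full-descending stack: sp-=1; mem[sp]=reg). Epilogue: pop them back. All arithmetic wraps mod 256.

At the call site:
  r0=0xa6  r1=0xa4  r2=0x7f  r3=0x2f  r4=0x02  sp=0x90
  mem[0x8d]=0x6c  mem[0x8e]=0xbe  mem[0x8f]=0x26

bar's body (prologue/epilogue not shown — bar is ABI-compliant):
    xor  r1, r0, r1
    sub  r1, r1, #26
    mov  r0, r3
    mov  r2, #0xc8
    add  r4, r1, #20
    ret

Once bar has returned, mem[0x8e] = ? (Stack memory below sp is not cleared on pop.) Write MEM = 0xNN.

prologue: push r1 -> mem[0x8f]=0xa4, sp=0x8f
prologue: push r2 -> mem[0x8e]=0x7f, sp=0x8e
body[0] xor  r1, r0, r1 -> r1=0x02
body[1] sub  r1, r1, #26 -> r1=0xe8
body[2] mov  r0, r3 -> r0=0x2f
body[3] mov  r2, #0xc8 -> r2=0xc8
body[4] add  r4, r1, #20 -> r4=0xfc
epilogue: pop r2=0x7f, sp=0x8f
epilogue: pop r1=0xa4, sp=0x90
prologue pushed ['r1', 'r2'] at ['0x8f', '0x8e']

MEM = 0x7f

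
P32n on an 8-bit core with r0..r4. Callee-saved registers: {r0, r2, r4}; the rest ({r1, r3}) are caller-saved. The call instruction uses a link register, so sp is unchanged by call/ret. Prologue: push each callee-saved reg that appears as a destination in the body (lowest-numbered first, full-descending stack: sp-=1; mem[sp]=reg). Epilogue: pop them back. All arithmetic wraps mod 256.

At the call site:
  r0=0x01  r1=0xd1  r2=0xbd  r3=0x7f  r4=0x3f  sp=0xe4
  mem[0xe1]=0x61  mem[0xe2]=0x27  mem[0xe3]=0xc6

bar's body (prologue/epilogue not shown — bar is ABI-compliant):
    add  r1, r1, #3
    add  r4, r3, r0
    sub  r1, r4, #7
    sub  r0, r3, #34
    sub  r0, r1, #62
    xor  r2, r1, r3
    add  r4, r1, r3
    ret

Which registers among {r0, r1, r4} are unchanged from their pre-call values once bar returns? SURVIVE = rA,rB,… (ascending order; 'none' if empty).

prologue: push r0 → mem[0xe3]=0x01, sp=0xe3
prologue: push r2 → mem[0xe2]=0xbd, sp=0xe2
prologue: push r4 → mem[0xe1]=0x3f, sp=0xe1
body[0] add  r1, r1, #3 → r1=0xd4
body[1] add  r4, r3, r0 → r4=0x80
body[2] sub  r1, r4, #7 → r1=0x79
body[3] sub  r0, r3, #34 → r0=0x5d
body[4] sub  r0, r1, #62 → r0=0x3b
body[5] xor  r2, r1, r3 → r2=0x06
body[6] add  r4, r1, r3 → r4=0xf8
epilogue: pop r4=0x3f, sp=0xe2
epilogue: pop r2=0xbd, sp=0xe3
epilogue: pop r0=0x01, sp=0xe4
r0: callee-saved, written=True
r1: caller-saved, written=True
r4: callee-saved, written=True

SURVIVE = r0,r4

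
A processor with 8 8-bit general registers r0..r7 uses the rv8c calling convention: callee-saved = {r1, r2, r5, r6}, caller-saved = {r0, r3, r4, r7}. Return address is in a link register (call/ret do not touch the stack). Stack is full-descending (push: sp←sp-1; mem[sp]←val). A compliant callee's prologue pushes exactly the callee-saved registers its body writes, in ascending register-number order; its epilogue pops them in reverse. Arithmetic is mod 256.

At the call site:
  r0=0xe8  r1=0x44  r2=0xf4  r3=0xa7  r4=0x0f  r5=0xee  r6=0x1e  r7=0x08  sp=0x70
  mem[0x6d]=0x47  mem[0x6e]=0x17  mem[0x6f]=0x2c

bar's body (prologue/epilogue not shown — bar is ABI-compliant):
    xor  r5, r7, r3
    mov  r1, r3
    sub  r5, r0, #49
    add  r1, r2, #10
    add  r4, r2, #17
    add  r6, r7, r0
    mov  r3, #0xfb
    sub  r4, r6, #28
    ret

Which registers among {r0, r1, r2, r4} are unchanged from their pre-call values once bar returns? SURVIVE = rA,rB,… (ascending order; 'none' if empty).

SURVIVE = r0,r1,r2

prologue: push r1 -> mem[0x6f]=0x44, sp=0x6f
prologue: push r5 -> mem[0x6e]=0xee, sp=0x6e
prologue: push r6 -> mem[0x6d]=0x1e, sp=0x6d
body[0] xor  r5, r7, r3 -> r5=0xaf
body[1] mov  r1, r3 -> r1=0xa7
body[2] sub  r5, r0, #49 -> r5=0xb7
body[3] add  r1, r2, #10 -> r1=0xfe
body[4] add  r4, r2, #17 -> r4=0x05
body[5] add  r6, r7, r0 -> r6=0xf0
body[6] mov  r3, #0xfb -> r3=0xfb
body[7] sub  r4, r6, #28 -> r4=0xd4
epilogue: pop r6=0x1e, sp=0x6e
epilogue: pop r5=0xee, sp=0x6f
epilogue: pop r1=0x44, sp=0x70
r0: caller-saved, written=False
r1: callee-saved, written=True
r2: callee-saved, written=False
r4: caller-saved, written=True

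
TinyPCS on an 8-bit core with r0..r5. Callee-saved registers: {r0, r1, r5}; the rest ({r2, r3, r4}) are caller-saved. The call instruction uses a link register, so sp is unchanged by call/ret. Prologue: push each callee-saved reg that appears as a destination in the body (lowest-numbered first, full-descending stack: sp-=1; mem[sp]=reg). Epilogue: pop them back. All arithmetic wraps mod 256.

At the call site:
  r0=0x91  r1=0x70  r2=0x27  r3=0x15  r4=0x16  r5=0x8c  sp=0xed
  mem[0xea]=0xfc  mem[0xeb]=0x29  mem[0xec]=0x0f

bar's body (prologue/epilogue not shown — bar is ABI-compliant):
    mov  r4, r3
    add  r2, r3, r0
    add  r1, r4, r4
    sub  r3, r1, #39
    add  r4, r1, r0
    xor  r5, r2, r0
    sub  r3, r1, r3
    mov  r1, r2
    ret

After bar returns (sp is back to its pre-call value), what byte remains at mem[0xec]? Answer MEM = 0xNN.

prologue: push r1 → mem[0xec]=0x70, sp=0xec
prologue: push r5 → mem[0xeb]=0x8c, sp=0xeb
body[0] mov  r4, r3 → r4=0x15
body[1] add  r2, r3, r0 → r2=0xa6
body[2] add  r1, r4, r4 → r1=0x2a
body[3] sub  r3, r1, #39 → r3=0x03
body[4] add  r4, r1, r0 → r4=0xbb
body[5] xor  r5, r2, r0 → r5=0x37
body[6] sub  r3, r1, r3 → r3=0x27
body[7] mov  r1, r2 → r1=0xa6
epilogue: pop r5=0x8c, sp=0xec
epilogue: pop r1=0x70, sp=0xed
prologue pushed ['r1', 'r5'] at ['0xec', '0xeb']

MEM = 0x70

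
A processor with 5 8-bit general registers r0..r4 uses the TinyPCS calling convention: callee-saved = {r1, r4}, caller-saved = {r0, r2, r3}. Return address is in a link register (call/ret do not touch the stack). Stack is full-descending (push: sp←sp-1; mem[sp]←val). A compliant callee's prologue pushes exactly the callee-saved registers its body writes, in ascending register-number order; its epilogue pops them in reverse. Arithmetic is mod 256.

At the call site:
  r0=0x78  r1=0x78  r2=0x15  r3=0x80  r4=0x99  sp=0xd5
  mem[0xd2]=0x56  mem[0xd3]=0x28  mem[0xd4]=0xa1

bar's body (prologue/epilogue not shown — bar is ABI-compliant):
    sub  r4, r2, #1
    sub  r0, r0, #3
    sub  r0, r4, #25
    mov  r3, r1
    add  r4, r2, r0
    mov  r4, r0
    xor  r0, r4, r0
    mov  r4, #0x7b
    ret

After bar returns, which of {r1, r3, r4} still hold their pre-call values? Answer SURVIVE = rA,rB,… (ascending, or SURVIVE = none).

prologue: push r4 → mem[0xd4]=0x99, sp=0xd4
body[0] sub  r4, r2, #1 → r4=0x14
body[1] sub  r0, r0, #3 → r0=0x75
body[2] sub  r0, r4, #25 → r0=0xfb
body[3] mov  r3, r1 → r3=0x78
body[4] add  r4, r2, r0 → r4=0x10
body[5] mov  r4, r0 → r4=0xfb
body[6] xor  r0, r4, r0 → r0=0x00
body[7] mov  r4, #0x7b → r4=0x7b
epilogue: pop r4=0x99, sp=0xd5
r1: callee-saved, written=False
r3: caller-saved, written=True
r4: callee-saved, written=True

SURVIVE = r1,r4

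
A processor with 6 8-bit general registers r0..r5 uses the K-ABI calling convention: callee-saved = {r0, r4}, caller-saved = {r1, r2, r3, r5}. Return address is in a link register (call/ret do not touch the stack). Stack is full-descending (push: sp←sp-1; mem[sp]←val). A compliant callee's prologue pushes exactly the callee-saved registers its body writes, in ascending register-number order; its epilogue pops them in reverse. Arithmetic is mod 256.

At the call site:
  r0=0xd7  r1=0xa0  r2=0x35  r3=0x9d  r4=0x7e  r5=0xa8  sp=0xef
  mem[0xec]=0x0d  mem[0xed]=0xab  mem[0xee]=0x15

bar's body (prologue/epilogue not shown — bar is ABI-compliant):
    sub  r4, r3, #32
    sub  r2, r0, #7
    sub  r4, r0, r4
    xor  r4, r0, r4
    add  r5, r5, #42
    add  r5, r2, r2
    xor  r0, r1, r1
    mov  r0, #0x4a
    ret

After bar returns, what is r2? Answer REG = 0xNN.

prologue: push r0 → mem[0xee]=0xd7, sp=0xee
prologue: push r4 → mem[0xed]=0x7e, sp=0xed
body[0] sub  r4, r3, #32 → r4=0x7d
body[1] sub  r2, r0, #7 → r2=0xd0
body[2] sub  r4, r0, r4 → r4=0x5a
body[3] xor  r4, r0, r4 → r4=0x8d
body[4] add  r5, r5, #42 → r5=0xd2
body[5] add  r5, r2, r2 → r5=0xa0
body[6] xor  r0, r1, r1 → r0=0x00
body[7] mov  r0, #0x4a → r0=0x4a
epilogue: pop r4=0x7e, sp=0xee
epilogue: pop r0=0xd7, sp=0xef
r2 is caller-saved → body value

REG = 0xd0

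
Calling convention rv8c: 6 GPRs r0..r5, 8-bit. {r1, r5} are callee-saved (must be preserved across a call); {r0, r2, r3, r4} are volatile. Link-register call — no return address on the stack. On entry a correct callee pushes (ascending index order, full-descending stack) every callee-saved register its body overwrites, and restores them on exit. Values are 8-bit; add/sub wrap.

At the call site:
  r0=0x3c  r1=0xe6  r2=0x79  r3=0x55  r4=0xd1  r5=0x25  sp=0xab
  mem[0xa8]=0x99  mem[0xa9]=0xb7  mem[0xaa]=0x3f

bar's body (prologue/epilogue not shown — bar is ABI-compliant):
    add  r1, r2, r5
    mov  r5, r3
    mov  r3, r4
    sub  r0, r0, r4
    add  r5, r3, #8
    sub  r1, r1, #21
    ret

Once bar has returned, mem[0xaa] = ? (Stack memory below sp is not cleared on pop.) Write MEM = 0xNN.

prologue: push r1 -> mem[0xaa]=0xe6, sp=0xaa
prologue: push r5 -> mem[0xa9]=0x25, sp=0xa9
body[0] add  r1, r2, r5 -> r1=0x9e
body[1] mov  r5, r3 -> r5=0x55
body[2] mov  r3, r4 -> r3=0xd1
body[3] sub  r0, r0, r4 -> r0=0x6b
body[4] add  r5, r3, #8 -> r5=0xd9
body[5] sub  r1, r1, #21 -> r1=0x89
epilogue: pop r5=0x25, sp=0xaa
epilogue: pop r1=0xe6, sp=0xab
prologue pushed ['r1', 'r5'] at ['0xaa', '0xa9']

MEM = 0xe6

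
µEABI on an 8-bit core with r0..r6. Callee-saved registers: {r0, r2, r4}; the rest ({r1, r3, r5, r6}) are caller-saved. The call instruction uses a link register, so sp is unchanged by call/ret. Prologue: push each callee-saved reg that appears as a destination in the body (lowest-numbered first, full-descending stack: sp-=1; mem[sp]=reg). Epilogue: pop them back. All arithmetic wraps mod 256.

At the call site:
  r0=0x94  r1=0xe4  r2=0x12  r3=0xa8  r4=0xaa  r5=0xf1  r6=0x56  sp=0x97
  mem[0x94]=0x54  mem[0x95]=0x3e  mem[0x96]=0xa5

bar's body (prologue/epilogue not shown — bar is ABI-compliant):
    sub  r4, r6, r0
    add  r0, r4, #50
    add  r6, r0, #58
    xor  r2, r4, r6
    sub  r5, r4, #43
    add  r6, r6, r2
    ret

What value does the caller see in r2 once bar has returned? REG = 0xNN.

REG = 0x12

prologue: push r0 -> mem[0x96]=0x94, sp=0x96
prologue: push r2 -> mem[0x95]=0x12, sp=0x95
prologue: push r4 -> mem[0x94]=0xaa, sp=0x94
body[0] sub  r4, r6, r0 -> r4=0xc2
body[1] add  r0, r4, #50 -> r0=0xf4
body[2] add  r6, r0, #58 -> r6=0x2e
body[3] xor  r2, r4, r6 -> r2=0xec
body[4] sub  r5, r4, #43 -> r5=0x97
body[5] add  r6, r6, r2 -> r6=0x1a
epilogue: pop r4=0xaa, sp=0x95
epilogue: pop r2=0x12, sp=0x96
epilogue: pop r0=0x94, sp=0x97
r2 is callee-saved -> restored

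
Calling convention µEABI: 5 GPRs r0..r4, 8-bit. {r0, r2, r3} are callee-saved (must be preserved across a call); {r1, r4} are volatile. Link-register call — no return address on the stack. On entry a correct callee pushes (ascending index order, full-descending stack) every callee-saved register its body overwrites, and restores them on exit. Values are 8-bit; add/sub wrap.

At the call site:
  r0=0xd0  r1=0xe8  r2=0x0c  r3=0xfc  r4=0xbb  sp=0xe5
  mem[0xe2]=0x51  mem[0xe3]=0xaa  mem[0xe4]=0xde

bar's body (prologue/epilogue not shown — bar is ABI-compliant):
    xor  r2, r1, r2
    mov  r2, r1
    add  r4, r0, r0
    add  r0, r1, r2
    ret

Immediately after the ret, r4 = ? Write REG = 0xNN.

REG = 0xa0

prologue: push r0 -> mem[0xe4]=0xd0, sp=0xe4
prologue: push r2 -> mem[0xe3]=0x0c, sp=0xe3
body[0] xor  r2, r1, r2 -> r2=0xe4
body[1] mov  r2, r1 -> r2=0xe8
body[2] add  r4, r0, r0 -> r4=0xa0
body[3] add  r0, r1, r2 -> r0=0xd0
epilogue: pop r2=0x0c, sp=0xe4
epilogue: pop r0=0xd0, sp=0xe5
r4 is caller-saved -> body value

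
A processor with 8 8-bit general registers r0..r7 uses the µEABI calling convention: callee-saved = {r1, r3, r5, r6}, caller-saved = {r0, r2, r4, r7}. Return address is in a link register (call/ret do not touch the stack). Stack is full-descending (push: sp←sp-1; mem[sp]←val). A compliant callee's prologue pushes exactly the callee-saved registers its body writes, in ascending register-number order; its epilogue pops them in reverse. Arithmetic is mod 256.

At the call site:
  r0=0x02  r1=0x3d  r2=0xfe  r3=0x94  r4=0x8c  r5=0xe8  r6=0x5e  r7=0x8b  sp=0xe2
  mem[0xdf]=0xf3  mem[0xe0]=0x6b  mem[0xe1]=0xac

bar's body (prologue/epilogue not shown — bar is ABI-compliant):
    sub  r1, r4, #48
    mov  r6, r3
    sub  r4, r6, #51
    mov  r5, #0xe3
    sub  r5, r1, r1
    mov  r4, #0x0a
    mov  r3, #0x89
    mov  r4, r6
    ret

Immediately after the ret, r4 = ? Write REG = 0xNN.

REG = 0x94

prologue: push r1 -> mem[0xe1]=0x3d, sp=0xe1
prologue: push r3 -> mem[0xe0]=0x94, sp=0xe0
prologue: push r5 -> mem[0xdf]=0xe8, sp=0xdf
prologue: push r6 -> mem[0xde]=0x5e, sp=0xde
body[0] sub  r1, r4, #48 -> r1=0x5c
body[1] mov  r6, r3 -> r6=0x94
body[2] sub  r4, r6, #51 -> r4=0x61
body[3] mov  r5, #0xe3 -> r5=0xe3
body[4] sub  r5, r1, r1 -> r5=0x00
body[5] mov  r4, #0x0a -> r4=0x0a
body[6] mov  r3, #0x89 -> r3=0x89
body[7] mov  r4, r6 -> r4=0x94
epilogue: pop r6=0x5e, sp=0xdf
epilogue: pop r5=0xe8, sp=0xe0
epilogue: pop r3=0x94, sp=0xe1
epilogue: pop r1=0x3d, sp=0xe2
r4 is caller-saved -> body value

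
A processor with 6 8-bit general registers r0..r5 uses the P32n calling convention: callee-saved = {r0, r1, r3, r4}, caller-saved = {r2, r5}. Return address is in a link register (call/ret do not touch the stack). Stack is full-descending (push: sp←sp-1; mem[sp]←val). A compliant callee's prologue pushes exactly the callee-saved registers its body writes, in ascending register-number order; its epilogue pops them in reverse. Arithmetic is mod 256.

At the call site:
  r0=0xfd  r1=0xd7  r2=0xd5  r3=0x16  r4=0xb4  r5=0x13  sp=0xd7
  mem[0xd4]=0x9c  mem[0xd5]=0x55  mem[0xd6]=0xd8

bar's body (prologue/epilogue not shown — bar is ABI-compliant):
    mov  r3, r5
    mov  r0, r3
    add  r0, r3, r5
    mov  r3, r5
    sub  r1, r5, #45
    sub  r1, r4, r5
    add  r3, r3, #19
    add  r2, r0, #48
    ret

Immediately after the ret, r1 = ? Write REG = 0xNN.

REG = 0xd7

prologue: push r0 -> mem[0xd6]=0xfd, sp=0xd6
prologue: push r1 -> mem[0xd5]=0xd7, sp=0xd5
prologue: push r3 -> mem[0xd4]=0x16, sp=0xd4
body[0] mov  r3, r5 -> r3=0x13
body[1] mov  r0, r3 -> r0=0x13
body[2] add  r0, r3, r5 -> r0=0x26
body[3] mov  r3, r5 -> r3=0x13
body[4] sub  r1, r5, #45 -> r1=0xe6
body[5] sub  r1, r4, r5 -> r1=0xa1
body[6] add  r3, r3, #19 -> r3=0x26
body[7] add  r2, r0, #48 -> r2=0x56
epilogue: pop r3=0x16, sp=0xd5
epilogue: pop r1=0xd7, sp=0xd6
epilogue: pop r0=0xfd, sp=0xd7
r1 is callee-saved -> restored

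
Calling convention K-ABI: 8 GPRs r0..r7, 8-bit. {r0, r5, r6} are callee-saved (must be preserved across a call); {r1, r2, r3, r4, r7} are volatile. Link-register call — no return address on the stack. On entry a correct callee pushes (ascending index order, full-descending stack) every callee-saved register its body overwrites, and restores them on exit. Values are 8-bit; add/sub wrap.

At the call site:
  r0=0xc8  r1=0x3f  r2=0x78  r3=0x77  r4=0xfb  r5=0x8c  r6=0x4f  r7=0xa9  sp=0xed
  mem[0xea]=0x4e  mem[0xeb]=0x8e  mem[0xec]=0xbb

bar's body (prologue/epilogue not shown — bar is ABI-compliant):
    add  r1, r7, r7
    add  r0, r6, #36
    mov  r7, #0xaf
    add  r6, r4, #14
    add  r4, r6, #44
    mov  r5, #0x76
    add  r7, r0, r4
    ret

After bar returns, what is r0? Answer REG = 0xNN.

prologue: push r0 → mem[0xec]=0xc8, sp=0xec
prologue: push r5 → mem[0xeb]=0x8c, sp=0xeb
prologue: push r6 → mem[0xea]=0x4f, sp=0xea
body[0] add  r1, r7, r7 → r1=0x52
body[1] add  r0, r6, #36 → r0=0x73
body[2] mov  r7, #0xaf → r7=0xaf
body[3] add  r6, r4, #14 → r6=0x09
body[4] add  r4, r6, #44 → r4=0x35
body[5] mov  r5, #0x76 → r5=0x76
body[6] add  r7, r0, r4 → r7=0xa8
epilogue: pop r6=0x4f, sp=0xeb
epilogue: pop r5=0x8c, sp=0xec
epilogue: pop r0=0xc8, sp=0xed
r0 is callee-saved → restored

REG = 0xc8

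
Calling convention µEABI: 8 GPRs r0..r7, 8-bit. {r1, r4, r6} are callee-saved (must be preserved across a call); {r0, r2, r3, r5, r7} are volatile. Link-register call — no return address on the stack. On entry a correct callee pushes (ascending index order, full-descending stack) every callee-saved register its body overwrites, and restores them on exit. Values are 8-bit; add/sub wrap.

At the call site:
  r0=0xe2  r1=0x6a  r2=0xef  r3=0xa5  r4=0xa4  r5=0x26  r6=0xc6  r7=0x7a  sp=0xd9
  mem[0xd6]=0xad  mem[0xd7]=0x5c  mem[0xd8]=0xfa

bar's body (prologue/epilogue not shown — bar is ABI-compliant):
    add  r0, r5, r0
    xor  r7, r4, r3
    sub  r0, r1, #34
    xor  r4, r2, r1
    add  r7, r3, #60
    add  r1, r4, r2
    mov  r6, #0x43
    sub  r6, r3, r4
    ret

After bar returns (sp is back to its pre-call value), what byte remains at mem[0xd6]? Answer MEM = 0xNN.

prologue: push r1 → mem[0xd8]=0x6a, sp=0xd8
prologue: push r4 → mem[0xd7]=0xa4, sp=0xd7
prologue: push r6 → mem[0xd6]=0xc6, sp=0xd6
body[0] add  r0, r5, r0 → r0=0x08
body[1] xor  r7, r4, r3 → r7=0x01
body[2] sub  r0, r1, #34 → r0=0x48
body[3] xor  r4, r2, r1 → r4=0x85
body[4] add  r7, r3, #60 → r7=0xe1
body[5] add  r1, r4, r2 → r1=0x74
body[6] mov  r6, #0x43 → r6=0x43
body[7] sub  r6, r3, r4 → r6=0x20
epilogue: pop r6=0xc6, sp=0xd7
epilogue: pop r4=0xa4, sp=0xd8
epilogue: pop r1=0x6a, sp=0xd9
prologue pushed ['r1', 'r4', 'r6'] at ['0xd8', '0xd7', '0xd6']

MEM = 0xc6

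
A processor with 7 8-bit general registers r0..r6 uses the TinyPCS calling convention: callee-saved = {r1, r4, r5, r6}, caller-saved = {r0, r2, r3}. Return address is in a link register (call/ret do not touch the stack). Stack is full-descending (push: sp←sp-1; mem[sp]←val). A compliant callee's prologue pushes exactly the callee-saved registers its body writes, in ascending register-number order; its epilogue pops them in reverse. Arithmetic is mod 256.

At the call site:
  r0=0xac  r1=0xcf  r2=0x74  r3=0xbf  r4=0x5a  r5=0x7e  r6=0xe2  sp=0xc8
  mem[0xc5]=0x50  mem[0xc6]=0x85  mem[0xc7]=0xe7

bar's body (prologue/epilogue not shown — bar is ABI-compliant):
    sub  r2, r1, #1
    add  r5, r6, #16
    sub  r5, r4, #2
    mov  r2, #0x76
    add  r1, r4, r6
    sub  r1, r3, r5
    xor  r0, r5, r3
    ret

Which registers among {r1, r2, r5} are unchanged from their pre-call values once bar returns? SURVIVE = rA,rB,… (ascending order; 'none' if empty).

prologue: push r1 → mem[0xc7]=0xcf, sp=0xc7
prologue: push r5 → mem[0xc6]=0x7e, sp=0xc6
body[0] sub  r2, r1, #1 → r2=0xce
body[1] add  r5, r6, #16 → r5=0xf2
body[2] sub  r5, r4, #2 → r5=0x58
body[3] mov  r2, #0x76 → r2=0x76
body[4] add  r1, r4, r6 → r1=0x3c
body[5] sub  r1, r3, r5 → r1=0x67
body[6] xor  r0, r5, r3 → r0=0xe7
epilogue: pop r5=0x7e, sp=0xc7
epilogue: pop r1=0xcf, sp=0xc8
r1: callee-saved, written=True
r2: caller-saved, written=True
r5: callee-saved, written=True

SURVIVE = r1,r5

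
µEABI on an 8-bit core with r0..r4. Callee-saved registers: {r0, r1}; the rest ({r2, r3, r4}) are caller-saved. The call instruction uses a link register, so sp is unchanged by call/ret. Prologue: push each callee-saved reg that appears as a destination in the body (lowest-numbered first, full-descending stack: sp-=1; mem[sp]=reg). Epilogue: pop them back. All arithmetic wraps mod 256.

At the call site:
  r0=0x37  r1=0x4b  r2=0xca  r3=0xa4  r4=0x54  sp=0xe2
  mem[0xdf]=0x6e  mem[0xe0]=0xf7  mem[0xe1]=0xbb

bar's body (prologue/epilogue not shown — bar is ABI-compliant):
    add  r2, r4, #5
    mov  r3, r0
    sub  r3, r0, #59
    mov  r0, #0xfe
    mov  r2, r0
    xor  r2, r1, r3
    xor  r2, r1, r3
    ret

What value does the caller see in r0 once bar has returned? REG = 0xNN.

prologue: push r0 -> mem[0xe1]=0x37, sp=0xe1
body[0] add  r2, r4, #5 -> r2=0x59
body[1] mov  r3, r0 -> r3=0x37
body[2] sub  r3, r0, #59 -> r3=0xfc
body[3] mov  r0, #0xfe -> r0=0xfe
body[4] mov  r2, r0 -> r2=0xfe
body[5] xor  r2, r1, r3 -> r2=0xb7
body[6] xor  r2, r1, r3 -> r2=0xb7
epilogue: pop r0=0x37, sp=0xe2
r0 is callee-saved -> restored

REG = 0x37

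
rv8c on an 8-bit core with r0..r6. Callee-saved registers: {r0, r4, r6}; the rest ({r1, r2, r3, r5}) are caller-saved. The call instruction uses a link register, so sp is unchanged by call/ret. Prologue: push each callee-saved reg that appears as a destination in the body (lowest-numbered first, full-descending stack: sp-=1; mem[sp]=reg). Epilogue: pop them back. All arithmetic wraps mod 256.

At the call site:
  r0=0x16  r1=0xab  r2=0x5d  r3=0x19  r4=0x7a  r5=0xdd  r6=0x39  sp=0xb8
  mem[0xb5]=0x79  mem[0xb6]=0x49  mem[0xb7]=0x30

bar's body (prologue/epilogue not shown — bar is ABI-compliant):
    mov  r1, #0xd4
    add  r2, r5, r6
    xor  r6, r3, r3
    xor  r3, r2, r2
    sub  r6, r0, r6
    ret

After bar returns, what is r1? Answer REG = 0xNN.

prologue: push r6 → mem[0xb7]=0x39, sp=0xb7
body[0] mov  r1, #0xd4 → r1=0xd4
body[1] add  r2, r5, r6 → r2=0x16
body[2] xor  r6, r3, r3 → r6=0x00
body[3] xor  r3, r2, r2 → r3=0x00
body[4] sub  r6, r0, r6 → r6=0x16
epilogue: pop r6=0x39, sp=0xb8
r1 is caller-saved → body value

REG = 0xd4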